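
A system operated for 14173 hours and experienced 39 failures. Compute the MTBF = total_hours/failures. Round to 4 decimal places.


total_hours = 14173
failures = 39
MTBF = 14173 / 39
MTBF = 363.4103

363.4103


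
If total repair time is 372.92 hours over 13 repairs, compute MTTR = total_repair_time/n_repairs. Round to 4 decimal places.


total_repair_time = 372.92
n_repairs = 13
MTTR = 372.92 / 13
MTTR = 28.6862

28.6862


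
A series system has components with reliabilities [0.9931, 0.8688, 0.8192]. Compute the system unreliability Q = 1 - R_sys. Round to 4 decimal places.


Components: [0.9931, 0.8688, 0.8192]
After component 1: product = 0.9931
After component 2: product = 0.8628
After component 3: product = 0.7068
R_sys = 0.7068
Q = 1 - 0.7068 = 0.2932

0.2932


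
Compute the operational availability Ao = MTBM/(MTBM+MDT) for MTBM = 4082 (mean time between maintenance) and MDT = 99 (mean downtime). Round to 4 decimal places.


MTBM = 4082
MDT = 99
MTBM + MDT = 4181
Ao = 4082 / 4181
Ao = 0.9763

0.9763


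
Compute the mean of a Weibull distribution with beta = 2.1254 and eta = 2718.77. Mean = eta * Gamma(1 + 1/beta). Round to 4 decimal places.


beta = 2.1254, eta = 2718.77
1/beta = 0.4705
1 + 1/beta = 1.4705
Gamma(1.4705) = 0.8856
Mean = 2718.77 * 0.8856
Mean = 2407.8428

2407.8428


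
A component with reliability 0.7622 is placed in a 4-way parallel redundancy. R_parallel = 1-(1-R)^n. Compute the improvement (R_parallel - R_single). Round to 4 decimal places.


R_single = 0.7622, n = 4
1 - R_single = 0.2378
(1 - R_single)^n = 0.2378^4 = 0.0032
R_parallel = 1 - 0.0032 = 0.9968
Improvement = 0.9968 - 0.7622
Improvement = 0.2346

0.2346


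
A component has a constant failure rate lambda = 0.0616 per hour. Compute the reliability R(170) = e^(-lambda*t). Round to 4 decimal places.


lambda = 0.0616
t = 170
lambda * t = 10.472
R(t) = e^(-10.472)
R(t) = 0.0

0.0


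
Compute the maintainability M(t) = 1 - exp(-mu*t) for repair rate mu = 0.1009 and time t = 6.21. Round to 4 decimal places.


mu = 0.1009, t = 6.21
mu * t = 0.1009 * 6.21 = 0.6266
exp(-0.6266) = 0.5344
M(t) = 1 - 0.5344
M(t) = 0.4656

0.4656


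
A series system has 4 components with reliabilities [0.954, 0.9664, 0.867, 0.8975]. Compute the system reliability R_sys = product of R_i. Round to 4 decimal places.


Components: [0.954, 0.9664, 0.867, 0.8975]
After component 1 (R=0.954): product = 0.954
After component 2 (R=0.9664): product = 0.9219
After component 3 (R=0.867): product = 0.7993
After component 4 (R=0.8975): product = 0.7174
R_sys = 0.7174

0.7174


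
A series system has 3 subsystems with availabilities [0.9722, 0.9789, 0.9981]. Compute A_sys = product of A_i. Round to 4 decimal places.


Subsystems: [0.9722, 0.9789, 0.9981]
After subsystem 1 (A=0.9722): product = 0.9722
After subsystem 2 (A=0.9789): product = 0.9517
After subsystem 3 (A=0.9981): product = 0.9499
A_sys = 0.9499

0.9499


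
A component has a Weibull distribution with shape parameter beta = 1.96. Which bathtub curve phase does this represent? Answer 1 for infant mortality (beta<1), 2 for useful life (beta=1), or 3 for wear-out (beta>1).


beta = 1.96
Compare beta to 1:
beta < 1 => infant mortality (phase 1)
beta = 1 => useful life (phase 2)
beta > 1 => wear-out (phase 3)
Since beta = 1.96, this is wear-out (increasing failure rate)
Phase = 3

3


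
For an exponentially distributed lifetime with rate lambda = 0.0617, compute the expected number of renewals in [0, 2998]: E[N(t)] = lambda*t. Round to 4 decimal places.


lambda = 0.0617
t = 2998
E[N(t)] = lambda * t
E[N(t)] = 0.0617 * 2998
E[N(t)] = 184.9766

184.9766


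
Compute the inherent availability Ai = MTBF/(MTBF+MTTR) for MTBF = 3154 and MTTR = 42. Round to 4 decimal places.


MTBF = 3154
MTTR = 42
MTBF + MTTR = 3196
Ai = 3154 / 3196
Ai = 0.9869

0.9869


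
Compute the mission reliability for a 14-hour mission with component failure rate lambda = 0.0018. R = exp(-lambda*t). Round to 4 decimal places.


lambda = 0.0018
mission_time = 14
lambda * t = 0.0018 * 14 = 0.0252
R = exp(-0.0252)
R = 0.9751

0.9751


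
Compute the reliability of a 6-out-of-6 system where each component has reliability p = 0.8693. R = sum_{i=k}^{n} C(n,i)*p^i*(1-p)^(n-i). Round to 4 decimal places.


k = 6, n = 6, p = 0.8693
i=6: C(6,6)=1 * 0.8693^6 * 0.1307^0 = 0.4315
R = sum of terms = 0.4315

0.4315


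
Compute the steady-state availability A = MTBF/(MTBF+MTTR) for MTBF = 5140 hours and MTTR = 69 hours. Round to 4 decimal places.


MTBF = 5140
MTTR = 69
MTBF + MTTR = 5209
A = 5140 / 5209
A = 0.9868

0.9868


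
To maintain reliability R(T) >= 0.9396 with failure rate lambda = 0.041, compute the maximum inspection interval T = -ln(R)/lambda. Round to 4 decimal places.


R_target = 0.9396
lambda = 0.041
-ln(0.9396) = 0.0623
T = 0.0623 / 0.041
T = 1.5195

1.5195


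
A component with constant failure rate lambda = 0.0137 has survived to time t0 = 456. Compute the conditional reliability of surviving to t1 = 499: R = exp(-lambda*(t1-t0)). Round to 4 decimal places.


lambda = 0.0137
t0 = 456, t1 = 499
t1 - t0 = 43
lambda * (t1-t0) = 0.0137 * 43 = 0.5891
R = exp(-0.5891)
R = 0.5548

0.5548


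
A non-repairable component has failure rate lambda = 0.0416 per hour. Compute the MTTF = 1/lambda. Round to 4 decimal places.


lambda = 0.0416
MTTF = 1 / 0.0416
MTTF = 24.0385

24.0385


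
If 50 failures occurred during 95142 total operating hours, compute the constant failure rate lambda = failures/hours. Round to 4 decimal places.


failures = 50
total_hours = 95142
lambda = 50 / 95142
lambda = 0.0005

0.0005


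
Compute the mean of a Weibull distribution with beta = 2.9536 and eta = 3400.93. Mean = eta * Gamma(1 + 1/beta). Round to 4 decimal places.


beta = 2.9536, eta = 3400.93
1/beta = 0.3386
1 + 1/beta = 1.3386
Gamma(1.3386) = 0.8924
Mean = 3400.93 * 0.8924
Mean = 3034.9073

3034.9073


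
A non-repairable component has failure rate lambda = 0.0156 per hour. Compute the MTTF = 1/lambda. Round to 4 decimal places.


lambda = 0.0156
MTTF = 1 / 0.0156
MTTF = 64.1026

64.1026


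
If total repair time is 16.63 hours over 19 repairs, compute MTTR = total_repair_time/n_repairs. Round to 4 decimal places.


total_repair_time = 16.63
n_repairs = 19
MTTR = 16.63 / 19
MTTR = 0.8753

0.8753


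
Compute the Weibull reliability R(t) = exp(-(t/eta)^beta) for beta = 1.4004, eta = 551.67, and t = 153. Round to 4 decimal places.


beta = 1.4004, eta = 551.67, t = 153
t/eta = 153 / 551.67 = 0.2773
(t/eta)^beta = 0.2773^1.4004 = 0.166
R(t) = exp(-0.166)
R(t) = 0.8471

0.8471


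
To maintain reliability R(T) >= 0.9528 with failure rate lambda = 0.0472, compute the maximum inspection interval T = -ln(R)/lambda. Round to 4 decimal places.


R_target = 0.9528
lambda = 0.0472
-ln(0.9528) = 0.0484
T = 0.0484 / 0.0472
T = 1.0244

1.0244


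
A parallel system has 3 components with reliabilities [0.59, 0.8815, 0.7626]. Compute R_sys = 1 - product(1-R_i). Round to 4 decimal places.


Components: [0.59, 0.8815, 0.7626]
(1 - 0.59) = 0.41, running product = 0.41
(1 - 0.8815) = 0.1185, running product = 0.0486
(1 - 0.7626) = 0.2374, running product = 0.0115
Product of (1-R_i) = 0.0115
R_sys = 1 - 0.0115 = 0.9885

0.9885


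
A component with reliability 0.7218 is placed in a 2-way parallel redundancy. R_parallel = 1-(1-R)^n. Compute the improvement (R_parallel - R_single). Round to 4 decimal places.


R_single = 0.7218, n = 2
1 - R_single = 0.2782
(1 - R_single)^n = 0.2782^2 = 0.0774
R_parallel = 1 - 0.0774 = 0.9226
Improvement = 0.9226 - 0.7218
Improvement = 0.2008

0.2008


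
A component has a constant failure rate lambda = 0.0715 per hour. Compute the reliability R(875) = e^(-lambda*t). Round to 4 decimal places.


lambda = 0.0715
t = 875
lambda * t = 62.5625
R(t) = e^(-62.5625)
R(t) = 0.0

0.0


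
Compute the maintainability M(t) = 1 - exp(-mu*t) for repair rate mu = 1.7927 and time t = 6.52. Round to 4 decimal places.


mu = 1.7927, t = 6.52
mu * t = 1.7927 * 6.52 = 11.6884
exp(-11.6884) = 0.0
M(t) = 1 - 0.0
M(t) = 1.0

1.0


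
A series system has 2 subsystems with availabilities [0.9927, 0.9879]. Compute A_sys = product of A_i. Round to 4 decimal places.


Subsystems: [0.9927, 0.9879]
After subsystem 1 (A=0.9927): product = 0.9927
After subsystem 2 (A=0.9879): product = 0.9807
A_sys = 0.9807

0.9807


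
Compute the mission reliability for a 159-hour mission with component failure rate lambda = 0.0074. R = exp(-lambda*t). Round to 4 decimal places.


lambda = 0.0074
mission_time = 159
lambda * t = 0.0074 * 159 = 1.1766
R = exp(-1.1766)
R = 0.3083

0.3083


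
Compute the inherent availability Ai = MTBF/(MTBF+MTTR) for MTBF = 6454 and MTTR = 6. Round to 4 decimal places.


MTBF = 6454
MTTR = 6
MTBF + MTTR = 6460
Ai = 6454 / 6460
Ai = 0.9991

0.9991


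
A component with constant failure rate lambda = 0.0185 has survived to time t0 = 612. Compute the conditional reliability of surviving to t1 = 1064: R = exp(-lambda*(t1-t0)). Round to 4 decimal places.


lambda = 0.0185
t0 = 612, t1 = 1064
t1 - t0 = 452
lambda * (t1-t0) = 0.0185 * 452 = 8.362
R = exp(-8.362)
R = 0.0002

0.0002


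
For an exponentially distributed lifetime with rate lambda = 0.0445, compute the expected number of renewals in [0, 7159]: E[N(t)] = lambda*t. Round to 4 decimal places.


lambda = 0.0445
t = 7159
E[N(t)] = lambda * t
E[N(t)] = 0.0445 * 7159
E[N(t)] = 318.5755

318.5755


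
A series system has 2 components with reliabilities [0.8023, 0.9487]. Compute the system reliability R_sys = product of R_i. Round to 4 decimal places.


Components: [0.8023, 0.9487]
After component 1 (R=0.8023): product = 0.8023
After component 2 (R=0.9487): product = 0.7611
R_sys = 0.7611

0.7611


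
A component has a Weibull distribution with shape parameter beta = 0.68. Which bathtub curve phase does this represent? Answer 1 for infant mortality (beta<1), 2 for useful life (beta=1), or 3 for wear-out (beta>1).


beta = 0.68
Compare beta to 1:
beta < 1 => infant mortality (phase 1)
beta = 1 => useful life (phase 2)
beta > 1 => wear-out (phase 3)
Since beta = 0.68, this is infant mortality (decreasing failure rate)
Phase = 1

1


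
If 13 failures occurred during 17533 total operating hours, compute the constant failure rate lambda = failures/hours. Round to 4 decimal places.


failures = 13
total_hours = 17533
lambda = 13 / 17533
lambda = 0.0007

0.0007


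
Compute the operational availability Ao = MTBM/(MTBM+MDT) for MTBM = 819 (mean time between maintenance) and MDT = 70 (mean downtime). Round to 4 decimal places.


MTBM = 819
MDT = 70
MTBM + MDT = 889
Ao = 819 / 889
Ao = 0.9213

0.9213


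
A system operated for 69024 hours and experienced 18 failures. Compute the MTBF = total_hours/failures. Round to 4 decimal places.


total_hours = 69024
failures = 18
MTBF = 69024 / 18
MTBF = 3834.6667

3834.6667


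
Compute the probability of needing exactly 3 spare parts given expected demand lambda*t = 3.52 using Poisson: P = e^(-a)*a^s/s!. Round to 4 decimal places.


a = 3.52, s = 3
e^(-a) = e^(-3.52) = 0.0296
a^s = 3.52^3 = 43.6142
s! = 6
P = 0.0296 * 43.6142 / 6
P = 0.2152

0.2152


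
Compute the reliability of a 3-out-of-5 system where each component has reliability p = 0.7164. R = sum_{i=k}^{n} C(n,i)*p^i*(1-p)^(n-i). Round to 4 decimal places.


k = 3, n = 5, p = 0.7164
i=3: C(5,3)=10 * 0.7164^3 * 0.2836^2 = 0.2957
i=4: C(5,4)=5 * 0.7164^4 * 0.2836^1 = 0.3735
i=5: C(5,5)=1 * 0.7164^5 * 0.2836^0 = 0.1887
R = sum of terms = 0.8579

0.8579


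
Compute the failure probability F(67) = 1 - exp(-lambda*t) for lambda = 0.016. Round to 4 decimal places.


lambda = 0.016, t = 67
lambda * t = 1.072
exp(-1.072) = 0.3423
F(t) = 1 - 0.3423
F(t) = 0.6577

0.6577


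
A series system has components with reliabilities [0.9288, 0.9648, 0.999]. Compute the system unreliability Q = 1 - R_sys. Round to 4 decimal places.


Components: [0.9288, 0.9648, 0.999]
After component 1: product = 0.9288
After component 2: product = 0.8961
After component 3: product = 0.8952
R_sys = 0.8952
Q = 1 - 0.8952 = 0.1048

0.1048


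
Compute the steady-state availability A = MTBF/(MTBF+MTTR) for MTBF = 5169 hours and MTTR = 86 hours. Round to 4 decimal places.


MTBF = 5169
MTTR = 86
MTBF + MTTR = 5255
A = 5169 / 5255
A = 0.9836

0.9836


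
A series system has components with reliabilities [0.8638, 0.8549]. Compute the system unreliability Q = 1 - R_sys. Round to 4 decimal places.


Components: [0.8638, 0.8549]
After component 1: product = 0.8638
After component 2: product = 0.7385
R_sys = 0.7385
Q = 1 - 0.7385 = 0.2615

0.2615


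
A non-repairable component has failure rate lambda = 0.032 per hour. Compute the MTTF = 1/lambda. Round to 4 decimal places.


lambda = 0.032
MTTF = 1 / 0.032
MTTF = 31.25

31.25


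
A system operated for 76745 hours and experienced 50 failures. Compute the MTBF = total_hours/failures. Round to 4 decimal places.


total_hours = 76745
failures = 50
MTBF = 76745 / 50
MTBF = 1534.9

1534.9


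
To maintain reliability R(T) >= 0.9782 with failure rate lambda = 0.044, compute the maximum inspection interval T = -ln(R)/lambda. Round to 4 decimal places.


R_target = 0.9782
lambda = 0.044
-ln(0.9782) = 0.022
T = 0.022 / 0.044
T = 0.5009

0.5009


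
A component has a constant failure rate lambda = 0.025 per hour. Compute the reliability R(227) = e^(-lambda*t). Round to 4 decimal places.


lambda = 0.025
t = 227
lambda * t = 5.675
R(t) = e^(-5.675)
R(t) = 0.0034

0.0034


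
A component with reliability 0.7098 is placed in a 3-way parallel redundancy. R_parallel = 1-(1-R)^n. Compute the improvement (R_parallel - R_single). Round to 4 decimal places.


R_single = 0.7098, n = 3
1 - R_single = 0.2902
(1 - R_single)^n = 0.2902^3 = 0.0244
R_parallel = 1 - 0.0244 = 0.9756
Improvement = 0.9756 - 0.7098
Improvement = 0.2658

0.2658


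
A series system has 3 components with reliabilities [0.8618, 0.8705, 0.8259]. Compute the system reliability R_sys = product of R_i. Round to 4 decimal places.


Components: [0.8618, 0.8705, 0.8259]
After component 1 (R=0.8618): product = 0.8618
After component 2 (R=0.8705): product = 0.7502
After component 3 (R=0.8259): product = 0.6196
R_sys = 0.6196

0.6196


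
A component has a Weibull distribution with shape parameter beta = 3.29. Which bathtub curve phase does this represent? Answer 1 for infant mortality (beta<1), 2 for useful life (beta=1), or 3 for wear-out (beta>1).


beta = 3.29
Compare beta to 1:
beta < 1 => infant mortality (phase 1)
beta = 1 => useful life (phase 2)
beta > 1 => wear-out (phase 3)
Since beta = 3.29, this is wear-out (increasing failure rate)
Phase = 3

3


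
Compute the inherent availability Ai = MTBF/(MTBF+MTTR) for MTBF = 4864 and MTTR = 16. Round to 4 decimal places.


MTBF = 4864
MTTR = 16
MTBF + MTTR = 4880
Ai = 4864 / 4880
Ai = 0.9967

0.9967


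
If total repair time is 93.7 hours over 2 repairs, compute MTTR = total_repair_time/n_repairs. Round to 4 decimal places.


total_repair_time = 93.7
n_repairs = 2
MTTR = 93.7 / 2
MTTR = 46.85

46.85


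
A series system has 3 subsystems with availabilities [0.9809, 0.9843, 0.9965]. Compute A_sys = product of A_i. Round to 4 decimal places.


Subsystems: [0.9809, 0.9843, 0.9965]
After subsystem 1 (A=0.9809): product = 0.9809
After subsystem 2 (A=0.9843): product = 0.9655
After subsystem 3 (A=0.9965): product = 0.9621
A_sys = 0.9621

0.9621


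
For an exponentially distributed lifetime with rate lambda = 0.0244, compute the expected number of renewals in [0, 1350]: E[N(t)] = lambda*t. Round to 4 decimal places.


lambda = 0.0244
t = 1350
E[N(t)] = lambda * t
E[N(t)] = 0.0244 * 1350
E[N(t)] = 32.94

32.94


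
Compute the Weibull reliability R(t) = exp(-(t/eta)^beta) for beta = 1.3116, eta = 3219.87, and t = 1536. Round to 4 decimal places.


beta = 1.3116, eta = 3219.87, t = 1536
t/eta = 1536 / 3219.87 = 0.477
(t/eta)^beta = 0.477^1.3116 = 0.3788
R(t) = exp(-0.3788)
R(t) = 0.6847

0.6847


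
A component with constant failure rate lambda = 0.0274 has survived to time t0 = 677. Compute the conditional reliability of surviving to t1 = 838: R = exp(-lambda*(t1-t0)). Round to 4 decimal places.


lambda = 0.0274
t0 = 677, t1 = 838
t1 - t0 = 161
lambda * (t1-t0) = 0.0274 * 161 = 4.4114
R = exp(-4.4114)
R = 0.0121

0.0121


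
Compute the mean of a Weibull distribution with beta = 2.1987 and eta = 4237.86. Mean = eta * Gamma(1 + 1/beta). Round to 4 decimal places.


beta = 2.1987, eta = 4237.86
1/beta = 0.4548
1 + 1/beta = 1.4548
Gamma(1.4548) = 0.8856
Mean = 4237.86 * 0.8856
Mean = 3753.1469

3753.1469


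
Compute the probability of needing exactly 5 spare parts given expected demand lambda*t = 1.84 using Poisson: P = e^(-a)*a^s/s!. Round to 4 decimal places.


a = 1.84, s = 5
e^(-a) = e^(-1.84) = 0.1588
a^s = 1.84^5 = 21.0906
s! = 120
P = 0.1588 * 21.0906 / 120
P = 0.0279

0.0279


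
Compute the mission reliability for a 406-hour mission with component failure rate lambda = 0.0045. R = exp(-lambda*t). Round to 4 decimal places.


lambda = 0.0045
mission_time = 406
lambda * t = 0.0045 * 406 = 1.827
R = exp(-1.827)
R = 0.1609

0.1609


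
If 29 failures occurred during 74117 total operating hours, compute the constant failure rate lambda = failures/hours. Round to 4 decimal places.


failures = 29
total_hours = 74117
lambda = 29 / 74117
lambda = 0.0004

0.0004


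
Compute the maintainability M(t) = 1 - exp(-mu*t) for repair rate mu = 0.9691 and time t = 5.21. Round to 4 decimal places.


mu = 0.9691, t = 5.21
mu * t = 0.9691 * 5.21 = 5.049
exp(-5.049) = 0.0064
M(t) = 1 - 0.0064
M(t) = 0.9936

0.9936


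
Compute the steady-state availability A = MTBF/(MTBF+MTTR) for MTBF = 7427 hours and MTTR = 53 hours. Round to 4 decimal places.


MTBF = 7427
MTTR = 53
MTBF + MTTR = 7480
A = 7427 / 7480
A = 0.9929

0.9929


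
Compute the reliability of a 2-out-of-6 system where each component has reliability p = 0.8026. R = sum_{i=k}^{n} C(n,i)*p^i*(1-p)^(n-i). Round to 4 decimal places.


k = 2, n = 6, p = 0.8026
i=2: C(6,2)=15 * 0.8026^2 * 0.1974^4 = 0.0147
i=3: C(6,3)=20 * 0.8026^3 * 0.1974^3 = 0.0795
i=4: C(6,4)=15 * 0.8026^4 * 0.1974^2 = 0.2425
i=5: C(6,5)=6 * 0.8026^5 * 0.1974^1 = 0.3945
i=6: C(6,6)=1 * 0.8026^6 * 0.1974^0 = 0.2673
R = sum of terms = 0.9985

0.9985


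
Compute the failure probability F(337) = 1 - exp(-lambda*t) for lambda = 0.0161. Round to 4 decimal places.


lambda = 0.0161, t = 337
lambda * t = 5.4257
exp(-5.4257) = 0.0044
F(t) = 1 - 0.0044
F(t) = 0.9956

0.9956


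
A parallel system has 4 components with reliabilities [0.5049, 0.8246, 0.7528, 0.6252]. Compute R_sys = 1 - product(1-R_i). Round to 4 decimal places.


Components: [0.5049, 0.8246, 0.7528, 0.6252]
(1 - 0.5049) = 0.4951, running product = 0.4951
(1 - 0.8246) = 0.1754, running product = 0.0868
(1 - 0.7528) = 0.2472, running product = 0.0215
(1 - 0.6252) = 0.3748, running product = 0.008
Product of (1-R_i) = 0.008
R_sys = 1 - 0.008 = 0.992

0.992


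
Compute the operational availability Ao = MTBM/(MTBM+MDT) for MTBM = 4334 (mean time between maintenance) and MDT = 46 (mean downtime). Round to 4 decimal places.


MTBM = 4334
MDT = 46
MTBM + MDT = 4380
Ao = 4334 / 4380
Ao = 0.9895

0.9895


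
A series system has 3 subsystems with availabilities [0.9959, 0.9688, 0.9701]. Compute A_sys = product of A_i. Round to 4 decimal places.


Subsystems: [0.9959, 0.9688, 0.9701]
After subsystem 1 (A=0.9959): product = 0.9959
After subsystem 2 (A=0.9688): product = 0.9648
After subsystem 3 (A=0.9701): product = 0.936
A_sys = 0.936

0.936


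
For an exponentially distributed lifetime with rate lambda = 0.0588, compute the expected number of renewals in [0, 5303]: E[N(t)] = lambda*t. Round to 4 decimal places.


lambda = 0.0588
t = 5303
E[N(t)] = lambda * t
E[N(t)] = 0.0588 * 5303
E[N(t)] = 311.8164

311.8164


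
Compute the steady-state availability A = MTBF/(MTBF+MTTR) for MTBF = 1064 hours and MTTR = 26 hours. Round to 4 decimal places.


MTBF = 1064
MTTR = 26
MTBF + MTTR = 1090
A = 1064 / 1090
A = 0.9761

0.9761


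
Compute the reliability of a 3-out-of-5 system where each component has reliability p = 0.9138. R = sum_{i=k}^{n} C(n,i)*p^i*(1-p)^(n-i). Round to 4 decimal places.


k = 3, n = 5, p = 0.9138
i=3: C(5,3)=10 * 0.9138^3 * 0.0862^2 = 0.0567
i=4: C(5,4)=5 * 0.9138^4 * 0.0862^1 = 0.3005
i=5: C(5,5)=1 * 0.9138^5 * 0.0862^0 = 0.6372
R = sum of terms = 0.9944

0.9944


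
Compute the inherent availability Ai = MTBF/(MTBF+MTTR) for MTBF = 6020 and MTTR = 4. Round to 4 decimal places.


MTBF = 6020
MTTR = 4
MTBF + MTTR = 6024
Ai = 6020 / 6024
Ai = 0.9993

0.9993


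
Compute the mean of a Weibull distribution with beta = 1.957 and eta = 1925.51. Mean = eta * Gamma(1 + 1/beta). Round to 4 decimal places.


beta = 1.957, eta = 1925.51
1/beta = 0.511
1 + 1/beta = 1.511
Gamma(1.511) = 0.8866
Mean = 1925.51 * 0.8866
Mean = 1707.219

1707.219


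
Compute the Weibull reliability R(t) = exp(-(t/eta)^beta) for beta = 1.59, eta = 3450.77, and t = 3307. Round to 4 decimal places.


beta = 1.59, eta = 3450.77, t = 3307
t/eta = 3307 / 3450.77 = 0.9583
(t/eta)^beta = 0.9583^1.59 = 0.9346
R(t) = exp(-0.9346)
R(t) = 0.3928

0.3928


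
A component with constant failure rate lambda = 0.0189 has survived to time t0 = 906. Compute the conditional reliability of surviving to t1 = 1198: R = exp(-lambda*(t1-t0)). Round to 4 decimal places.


lambda = 0.0189
t0 = 906, t1 = 1198
t1 - t0 = 292
lambda * (t1-t0) = 0.0189 * 292 = 5.5188
R = exp(-5.5188)
R = 0.004

0.004


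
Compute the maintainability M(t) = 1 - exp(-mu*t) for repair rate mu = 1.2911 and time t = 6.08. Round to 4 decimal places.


mu = 1.2911, t = 6.08
mu * t = 1.2911 * 6.08 = 7.8499
exp(-7.8499) = 0.0004
M(t) = 1 - 0.0004
M(t) = 0.9996

0.9996


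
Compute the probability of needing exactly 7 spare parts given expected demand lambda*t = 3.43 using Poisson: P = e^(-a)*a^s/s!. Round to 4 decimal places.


a = 3.43, s = 7
e^(-a) = e^(-3.43) = 0.0324
a^s = 3.43^7 = 5585.4586
s! = 5040
P = 0.0324 * 5585.4586 / 5040
P = 0.0359

0.0359


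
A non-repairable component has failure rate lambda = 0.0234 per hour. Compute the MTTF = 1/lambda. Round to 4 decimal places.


lambda = 0.0234
MTTF = 1 / 0.0234
MTTF = 42.735

42.735


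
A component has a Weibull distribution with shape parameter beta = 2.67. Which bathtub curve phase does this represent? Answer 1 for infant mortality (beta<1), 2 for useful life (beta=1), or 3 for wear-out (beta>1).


beta = 2.67
Compare beta to 1:
beta < 1 => infant mortality (phase 1)
beta = 1 => useful life (phase 2)
beta > 1 => wear-out (phase 3)
Since beta = 2.67, this is wear-out (increasing failure rate)
Phase = 3

3


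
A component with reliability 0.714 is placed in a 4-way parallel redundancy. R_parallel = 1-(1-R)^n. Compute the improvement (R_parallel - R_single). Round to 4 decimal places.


R_single = 0.714, n = 4
1 - R_single = 0.286
(1 - R_single)^n = 0.286^4 = 0.0067
R_parallel = 1 - 0.0067 = 0.9933
Improvement = 0.9933 - 0.714
Improvement = 0.2793

0.2793


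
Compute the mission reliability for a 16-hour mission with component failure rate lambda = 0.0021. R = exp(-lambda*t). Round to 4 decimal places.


lambda = 0.0021
mission_time = 16
lambda * t = 0.0021 * 16 = 0.0336
R = exp(-0.0336)
R = 0.967

0.967


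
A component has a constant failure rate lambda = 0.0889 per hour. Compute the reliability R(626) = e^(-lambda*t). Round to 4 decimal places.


lambda = 0.0889
t = 626
lambda * t = 55.6514
R(t) = e^(-55.6514)
R(t) = 0.0

0.0


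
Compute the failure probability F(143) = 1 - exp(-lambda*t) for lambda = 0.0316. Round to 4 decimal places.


lambda = 0.0316, t = 143
lambda * t = 4.5188
exp(-4.5188) = 0.0109
F(t) = 1 - 0.0109
F(t) = 0.9891

0.9891


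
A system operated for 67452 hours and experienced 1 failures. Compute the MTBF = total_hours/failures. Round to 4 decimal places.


total_hours = 67452
failures = 1
MTBF = 67452 / 1
MTBF = 67452.0

67452.0


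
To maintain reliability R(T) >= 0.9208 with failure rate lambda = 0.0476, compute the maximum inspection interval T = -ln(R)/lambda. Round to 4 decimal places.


R_target = 0.9208
lambda = 0.0476
-ln(0.9208) = 0.0825
T = 0.0825 / 0.0476
T = 1.7335

1.7335


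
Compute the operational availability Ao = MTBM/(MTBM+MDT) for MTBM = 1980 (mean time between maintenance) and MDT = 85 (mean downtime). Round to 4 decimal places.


MTBM = 1980
MDT = 85
MTBM + MDT = 2065
Ao = 1980 / 2065
Ao = 0.9588

0.9588


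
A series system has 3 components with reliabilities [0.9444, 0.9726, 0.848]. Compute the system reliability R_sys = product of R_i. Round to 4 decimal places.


Components: [0.9444, 0.9726, 0.848]
After component 1 (R=0.9444): product = 0.9444
After component 2 (R=0.9726): product = 0.9185
After component 3 (R=0.848): product = 0.7789
R_sys = 0.7789

0.7789


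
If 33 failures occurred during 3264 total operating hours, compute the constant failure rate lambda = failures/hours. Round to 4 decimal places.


failures = 33
total_hours = 3264
lambda = 33 / 3264
lambda = 0.0101

0.0101


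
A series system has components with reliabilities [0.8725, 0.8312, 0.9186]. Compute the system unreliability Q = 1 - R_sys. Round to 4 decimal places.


Components: [0.8725, 0.8312, 0.9186]
After component 1: product = 0.8725
After component 2: product = 0.7252
After component 3: product = 0.6662
R_sys = 0.6662
Q = 1 - 0.6662 = 0.3338

0.3338


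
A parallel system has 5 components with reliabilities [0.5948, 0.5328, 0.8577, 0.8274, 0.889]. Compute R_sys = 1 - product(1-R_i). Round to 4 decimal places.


Components: [0.5948, 0.5328, 0.8577, 0.8274, 0.889]
(1 - 0.5948) = 0.4052, running product = 0.4052
(1 - 0.5328) = 0.4672, running product = 0.1893
(1 - 0.8577) = 0.1423, running product = 0.0269
(1 - 0.8274) = 0.1726, running product = 0.0046
(1 - 0.889) = 0.111, running product = 0.0005
Product of (1-R_i) = 0.0005
R_sys = 1 - 0.0005 = 0.9995

0.9995


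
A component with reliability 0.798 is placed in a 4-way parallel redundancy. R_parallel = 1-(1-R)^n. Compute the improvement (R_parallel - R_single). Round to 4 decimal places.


R_single = 0.798, n = 4
1 - R_single = 0.202
(1 - R_single)^n = 0.202^4 = 0.0017
R_parallel = 1 - 0.0017 = 0.9983
Improvement = 0.9983 - 0.798
Improvement = 0.2003

0.2003


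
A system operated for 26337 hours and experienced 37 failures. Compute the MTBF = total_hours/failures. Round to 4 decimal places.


total_hours = 26337
failures = 37
MTBF = 26337 / 37
MTBF = 711.8108

711.8108


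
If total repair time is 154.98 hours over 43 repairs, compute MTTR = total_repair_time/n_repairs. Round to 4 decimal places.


total_repair_time = 154.98
n_repairs = 43
MTTR = 154.98 / 43
MTTR = 3.6042

3.6042


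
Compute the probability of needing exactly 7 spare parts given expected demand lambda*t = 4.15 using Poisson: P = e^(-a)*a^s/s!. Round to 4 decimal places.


a = 4.15, s = 7
e^(-a) = e^(-4.15) = 0.0158
a^s = 4.15^7 = 21200.0398
s! = 5040
P = 0.0158 * 21200.0398 / 5040
P = 0.0663

0.0663


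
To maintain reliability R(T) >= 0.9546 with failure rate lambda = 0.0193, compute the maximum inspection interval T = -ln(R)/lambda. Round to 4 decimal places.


R_target = 0.9546
lambda = 0.0193
-ln(0.9546) = 0.0465
T = 0.0465 / 0.0193
T = 2.4074

2.4074


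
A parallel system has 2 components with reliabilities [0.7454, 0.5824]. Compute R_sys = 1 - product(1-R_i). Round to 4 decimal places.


Components: [0.7454, 0.5824]
(1 - 0.7454) = 0.2546, running product = 0.2546
(1 - 0.5824) = 0.4176, running product = 0.1063
Product of (1-R_i) = 0.1063
R_sys = 1 - 0.1063 = 0.8937

0.8937


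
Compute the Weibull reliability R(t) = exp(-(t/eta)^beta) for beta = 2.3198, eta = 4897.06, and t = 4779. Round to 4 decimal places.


beta = 2.3198, eta = 4897.06, t = 4779
t/eta = 4779 / 4897.06 = 0.9759
(t/eta)^beta = 0.9759^2.3198 = 0.945
R(t) = exp(-0.945)
R(t) = 0.3887

0.3887


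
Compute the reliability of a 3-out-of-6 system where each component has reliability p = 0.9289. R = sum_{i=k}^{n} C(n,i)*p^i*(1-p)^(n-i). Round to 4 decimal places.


k = 3, n = 6, p = 0.9289
i=3: C(6,3)=20 * 0.9289^3 * 0.0711^3 = 0.0058
i=4: C(6,4)=15 * 0.9289^4 * 0.0711^2 = 0.0565
i=5: C(6,5)=6 * 0.9289^5 * 0.0711^1 = 0.295
i=6: C(6,6)=1 * 0.9289^6 * 0.0711^0 = 0.6424
R = sum of terms = 0.9997

0.9997


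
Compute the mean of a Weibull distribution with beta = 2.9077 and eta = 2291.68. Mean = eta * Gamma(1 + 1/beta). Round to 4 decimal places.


beta = 2.9077, eta = 2291.68
1/beta = 0.3439
1 + 1/beta = 1.3439
Gamma(1.3439) = 0.8918
Mean = 2291.68 * 0.8918
Mean = 2043.6912

2043.6912


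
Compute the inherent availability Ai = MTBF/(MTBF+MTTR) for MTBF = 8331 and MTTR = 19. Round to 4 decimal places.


MTBF = 8331
MTTR = 19
MTBF + MTTR = 8350
Ai = 8331 / 8350
Ai = 0.9977

0.9977


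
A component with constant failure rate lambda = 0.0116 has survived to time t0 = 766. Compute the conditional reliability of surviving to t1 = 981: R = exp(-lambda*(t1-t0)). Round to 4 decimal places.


lambda = 0.0116
t0 = 766, t1 = 981
t1 - t0 = 215
lambda * (t1-t0) = 0.0116 * 215 = 2.494
R = exp(-2.494)
R = 0.0826

0.0826


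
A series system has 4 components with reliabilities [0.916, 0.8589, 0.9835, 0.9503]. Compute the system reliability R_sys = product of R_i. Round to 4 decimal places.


Components: [0.916, 0.8589, 0.9835, 0.9503]
After component 1 (R=0.916): product = 0.916
After component 2 (R=0.8589): product = 0.7868
After component 3 (R=0.9835): product = 0.7738
After component 4 (R=0.9503): product = 0.7353
R_sys = 0.7353

0.7353


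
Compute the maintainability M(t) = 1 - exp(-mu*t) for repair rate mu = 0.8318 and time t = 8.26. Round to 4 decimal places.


mu = 0.8318, t = 8.26
mu * t = 0.8318 * 8.26 = 6.8707
exp(-6.8707) = 0.001
M(t) = 1 - 0.001
M(t) = 0.999

0.999


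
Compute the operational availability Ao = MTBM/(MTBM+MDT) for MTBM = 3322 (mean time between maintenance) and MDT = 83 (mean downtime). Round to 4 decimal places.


MTBM = 3322
MDT = 83
MTBM + MDT = 3405
Ao = 3322 / 3405
Ao = 0.9756

0.9756


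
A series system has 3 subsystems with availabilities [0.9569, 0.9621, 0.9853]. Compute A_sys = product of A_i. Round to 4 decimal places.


Subsystems: [0.9569, 0.9621, 0.9853]
After subsystem 1 (A=0.9569): product = 0.9569
After subsystem 2 (A=0.9621): product = 0.9206
After subsystem 3 (A=0.9853): product = 0.9071
A_sys = 0.9071

0.9071


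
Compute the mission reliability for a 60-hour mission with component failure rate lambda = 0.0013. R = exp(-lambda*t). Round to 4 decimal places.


lambda = 0.0013
mission_time = 60
lambda * t = 0.0013 * 60 = 0.078
R = exp(-0.078)
R = 0.925

0.925


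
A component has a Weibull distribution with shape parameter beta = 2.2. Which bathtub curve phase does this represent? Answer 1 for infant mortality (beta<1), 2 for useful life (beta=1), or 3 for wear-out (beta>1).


beta = 2.2
Compare beta to 1:
beta < 1 => infant mortality (phase 1)
beta = 1 => useful life (phase 2)
beta > 1 => wear-out (phase 3)
Since beta = 2.2, this is wear-out (increasing failure rate)
Phase = 3

3


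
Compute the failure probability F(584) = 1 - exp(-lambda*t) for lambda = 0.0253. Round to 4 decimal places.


lambda = 0.0253, t = 584
lambda * t = 14.7752
exp(-14.7752) = 0.0
F(t) = 1 - 0.0
F(t) = 1.0

1.0


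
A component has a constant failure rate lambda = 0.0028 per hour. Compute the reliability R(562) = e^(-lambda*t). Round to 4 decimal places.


lambda = 0.0028
t = 562
lambda * t = 1.5736
R(t) = e^(-1.5736)
R(t) = 0.2073

0.2073


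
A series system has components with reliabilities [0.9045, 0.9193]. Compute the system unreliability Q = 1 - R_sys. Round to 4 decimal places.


Components: [0.9045, 0.9193]
After component 1: product = 0.9045
After component 2: product = 0.8315
R_sys = 0.8315
Q = 1 - 0.8315 = 0.1685

0.1685


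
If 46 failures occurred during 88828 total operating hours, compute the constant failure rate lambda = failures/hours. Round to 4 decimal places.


failures = 46
total_hours = 88828
lambda = 46 / 88828
lambda = 0.0005

0.0005


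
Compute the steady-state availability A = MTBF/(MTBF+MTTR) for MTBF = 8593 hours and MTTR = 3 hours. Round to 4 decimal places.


MTBF = 8593
MTTR = 3
MTBF + MTTR = 8596
A = 8593 / 8596
A = 0.9997

0.9997


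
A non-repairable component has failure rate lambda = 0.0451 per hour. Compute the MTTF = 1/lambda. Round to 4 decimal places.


lambda = 0.0451
MTTF = 1 / 0.0451
MTTF = 22.1729

22.1729


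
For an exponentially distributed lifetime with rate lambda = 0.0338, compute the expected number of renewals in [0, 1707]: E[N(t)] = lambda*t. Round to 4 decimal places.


lambda = 0.0338
t = 1707
E[N(t)] = lambda * t
E[N(t)] = 0.0338 * 1707
E[N(t)] = 57.6966

57.6966


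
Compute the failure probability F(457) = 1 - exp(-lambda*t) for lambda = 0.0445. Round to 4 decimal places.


lambda = 0.0445, t = 457
lambda * t = 20.3365
exp(-20.3365) = 0.0
F(t) = 1 - 0.0
F(t) = 1.0

1.0


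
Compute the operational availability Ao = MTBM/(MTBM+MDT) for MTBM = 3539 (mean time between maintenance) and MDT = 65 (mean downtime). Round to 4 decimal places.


MTBM = 3539
MDT = 65
MTBM + MDT = 3604
Ao = 3539 / 3604
Ao = 0.982

0.982


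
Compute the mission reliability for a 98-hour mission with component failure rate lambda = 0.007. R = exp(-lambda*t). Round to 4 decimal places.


lambda = 0.007
mission_time = 98
lambda * t = 0.007 * 98 = 0.686
R = exp(-0.686)
R = 0.5036

0.5036


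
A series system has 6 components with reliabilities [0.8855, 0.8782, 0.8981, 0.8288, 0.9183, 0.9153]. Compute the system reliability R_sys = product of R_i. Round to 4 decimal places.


Components: [0.8855, 0.8782, 0.8981, 0.8288, 0.9183, 0.9153]
After component 1 (R=0.8855): product = 0.8855
After component 2 (R=0.8782): product = 0.7776
After component 3 (R=0.8981): product = 0.6984
After component 4 (R=0.8288): product = 0.5788
After component 5 (R=0.9183): product = 0.5315
After component 6 (R=0.9153): product = 0.4865
R_sys = 0.4865

0.4865


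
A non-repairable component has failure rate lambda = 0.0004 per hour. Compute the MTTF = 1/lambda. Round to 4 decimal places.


lambda = 0.0004
MTTF = 1 / 0.0004
MTTF = 2500.0

2500.0


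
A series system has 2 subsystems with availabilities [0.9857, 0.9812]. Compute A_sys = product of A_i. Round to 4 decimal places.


Subsystems: [0.9857, 0.9812]
After subsystem 1 (A=0.9857): product = 0.9857
After subsystem 2 (A=0.9812): product = 0.9672
A_sys = 0.9672

0.9672


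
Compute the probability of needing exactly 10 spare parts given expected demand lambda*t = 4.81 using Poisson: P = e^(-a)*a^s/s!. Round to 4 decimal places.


a = 4.81, s = 10
e^(-a) = e^(-4.81) = 0.0081
a^s = 4.81^10 = 6629041.8951
s! = 3628800
P = 0.0081 * 6629041.8951 / 3628800
P = 0.0149

0.0149


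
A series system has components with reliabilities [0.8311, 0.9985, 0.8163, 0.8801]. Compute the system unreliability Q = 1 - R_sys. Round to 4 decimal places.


Components: [0.8311, 0.9985, 0.8163, 0.8801]
After component 1: product = 0.8311
After component 2: product = 0.8299
After component 3: product = 0.6774
After component 4: product = 0.5962
R_sys = 0.5962
Q = 1 - 0.5962 = 0.4038

0.4038


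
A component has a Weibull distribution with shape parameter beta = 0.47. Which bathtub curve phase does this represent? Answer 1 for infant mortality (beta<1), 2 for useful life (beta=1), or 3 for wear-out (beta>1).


beta = 0.47
Compare beta to 1:
beta < 1 => infant mortality (phase 1)
beta = 1 => useful life (phase 2)
beta > 1 => wear-out (phase 3)
Since beta = 0.47, this is infant mortality (decreasing failure rate)
Phase = 1

1


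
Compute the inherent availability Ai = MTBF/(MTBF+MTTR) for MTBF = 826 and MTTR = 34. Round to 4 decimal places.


MTBF = 826
MTTR = 34
MTBF + MTTR = 860
Ai = 826 / 860
Ai = 0.9605

0.9605


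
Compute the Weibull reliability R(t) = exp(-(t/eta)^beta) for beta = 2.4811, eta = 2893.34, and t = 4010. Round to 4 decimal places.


beta = 2.4811, eta = 2893.34, t = 4010
t/eta = 4010 / 2893.34 = 1.3859
(t/eta)^beta = 1.3859^2.4811 = 2.2474
R(t) = exp(-2.2474)
R(t) = 0.1057

0.1057


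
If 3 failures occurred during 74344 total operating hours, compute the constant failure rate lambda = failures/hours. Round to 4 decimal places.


failures = 3
total_hours = 74344
lambda = 3 / 74344
lambda = 0.0

0.0


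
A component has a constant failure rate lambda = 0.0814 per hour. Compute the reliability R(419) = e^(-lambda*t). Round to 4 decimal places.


lambda = 0.0814
t = 419
lambda * t = 34.1066
R(t) = e^(-34.1066)
R(t) = 0.0

0.0


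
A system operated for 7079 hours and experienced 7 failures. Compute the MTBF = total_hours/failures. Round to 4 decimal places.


total_hours = 7079
failures = 7
MTBF = 7079 / 7
MTBF = 1011.2857

1011.2857


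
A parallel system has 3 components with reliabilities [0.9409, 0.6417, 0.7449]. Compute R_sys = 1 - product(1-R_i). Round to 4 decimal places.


Components: [0.9409, 0.6417, 0.7449]
(1 - 0.9409) = 0.0591, running product = 0.0591
(1 - 0.6417) = 0.3583, running product = 0.0212
(1 - 0.7449) = 0.2551, running product = 0.0054
Product of (1-R_i) = 0.0054
R_sys = 1 - 0.0054 = 0.9946

0.9946


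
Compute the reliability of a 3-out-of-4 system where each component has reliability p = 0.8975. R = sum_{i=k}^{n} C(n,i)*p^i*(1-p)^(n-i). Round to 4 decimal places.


k = 3, n = 4, p = 0.8975
i=3: C(4,3)=4 * 0.8975^3 * 0.1025^1 = 0.2964
i=4: C(4,4)=1 * 0.8975^4 * 0.1025^0 = 0.6488
R = sum of terms = 0.9452

0.9452


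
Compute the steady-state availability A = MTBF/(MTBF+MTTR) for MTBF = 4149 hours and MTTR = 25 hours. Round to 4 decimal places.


MTBF = 4149
MTTR = 25
MTBF + MTTR = 4174
A = 4149 / 4174
A = 0.994

0.994


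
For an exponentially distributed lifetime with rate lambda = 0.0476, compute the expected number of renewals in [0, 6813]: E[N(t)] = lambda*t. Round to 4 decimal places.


lambda = 0.0476
t = 6813
E[N(t)] = lambda * t
E[N(t)] = 0.0476 * 6813
E[N(t)] = 324.2988

324.2988


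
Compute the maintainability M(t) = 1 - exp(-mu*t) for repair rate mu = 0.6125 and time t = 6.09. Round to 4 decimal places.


mu = 0.6125, t = 6.09
mu * t = 0.6125 * 6.09 = 3.7301
exp(-3.7301) = 0.024
M(t) = 1 - 0.024
M(t) = 0.976

0.976


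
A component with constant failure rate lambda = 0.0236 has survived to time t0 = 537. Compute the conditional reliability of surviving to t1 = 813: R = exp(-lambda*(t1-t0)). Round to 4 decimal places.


lambda = 0.0236
t0 = 537, t1 = 813
t1 - t0 = 276
lambda * (t1-t0) = 0.0236 * 276 = 6.5136
R = exp(-6.5136)
R = 0.0015

0.0015


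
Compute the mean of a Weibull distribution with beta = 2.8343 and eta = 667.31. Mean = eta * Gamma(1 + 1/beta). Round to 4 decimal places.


beta = 2.8343, eta = 667.31
1/beta = 0.3528
1 + 1/beta = 1.3528
Gamma(1.3528) = 0.8909
Mean = 667.31 * 0.8909
Mean = 594.4857

594.4857


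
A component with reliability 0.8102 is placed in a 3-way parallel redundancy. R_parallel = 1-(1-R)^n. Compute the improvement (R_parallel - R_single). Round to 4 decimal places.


R_single = 0.8102, n = 3
1 - R_single = 0.1898
(1 - R_single)^n = 0.1898^3 = 0.0068
R_parallel = 1 - 0.0068 = 0.9932
Improvement = 0.9932 - 0.8102
Improvement = 0.183

0.183


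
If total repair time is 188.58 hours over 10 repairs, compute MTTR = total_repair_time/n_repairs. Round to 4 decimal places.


total_repair_time = 188.58
n_repairs = 10
MTTR = 188.58 / 10
MTTR = 18.858

18.858
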